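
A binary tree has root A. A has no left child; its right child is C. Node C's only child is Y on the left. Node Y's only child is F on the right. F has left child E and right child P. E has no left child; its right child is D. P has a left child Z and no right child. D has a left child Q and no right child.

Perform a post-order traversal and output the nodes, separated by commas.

Post-order visits the left subtree, then the right subtree, then the node.
At A: no left child.
At A: go right to C.
  At C: go left to Y.
    At Y: no left child.
    At Y: go right to F.
      At F: go left to E.
        At E: no left child.
        At E: go right to D.
          At D: go left to Q.
            Q is a leaf — visit Q.
          At D: no right child.
          Visit D.
        Visit E.
      At F: go right to P.
        At P: go left to Z.
          Z is a leaf — visit Z.
        At P: no right child.
        Visit P.
      Visit F.
    Visit Y.
  At C: no right child.
  Visit C.
Visit A.

Q, D, E, Z, P, F, Y, C, A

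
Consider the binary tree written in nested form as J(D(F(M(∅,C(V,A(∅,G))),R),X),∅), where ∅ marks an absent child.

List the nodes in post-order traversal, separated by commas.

Post-order visits the left subtree, then the right subtree, then the node.
At J: go left to D.
  At D: go left to F.
    At F: go left to M.
      At M: no left child.
      At M: go right to C.
        At C: go left to V.
          V is a leaf — visit V.
        At C: go right to A.
          At A: no left child.
          At A: go right to G.
            G is a leaf — visit G.
          Visit A.
        Visit C.
      Visit M.
    At F: go right to R.
      R is a leaf — visit R.
    Visit F.
  At D: go right to X.
    X is a leaf — visit X.
  Visit D.
At J: no right child.
Visit J.

V, G, A, C, M, R, F, X, D, J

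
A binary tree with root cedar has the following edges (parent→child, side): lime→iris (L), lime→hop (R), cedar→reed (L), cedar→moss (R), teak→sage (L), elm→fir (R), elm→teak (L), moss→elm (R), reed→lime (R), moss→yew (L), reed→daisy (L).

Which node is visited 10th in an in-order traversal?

In-order visits the left subtree, then the node, then the right subtree.
At cedar: go left to reed.
  At reed: go left to daisy.
    daisy is a leaf — visit daisy.
  Visit reed.
  At reed: go right to lime.
    At lime: go left to iris.
      iris is a leaf — visit iris.
    Visit lime.
    At lime: go right to hop.
      hop is a leaf — visit hop.
Visit cedar.
At cedar: go right to moss.
  At moss: go left to yew.
    yew is a leaf — visit yew.
  Visit moss.
  At moss: go right to elm.
    At elm: go left to teak.
      At teak: go left to sage.
        sage is a leaf — visit sage.
      Visit teak.
      At teak: no right child.
    Visit elm.
    At elm: go right to fir.
      fir is a leaf — visit fir.
Full in-order sequence: daisy, reed, iris, lime, hop, cedar, yew, moss, sage, teak, elm, fir.

teak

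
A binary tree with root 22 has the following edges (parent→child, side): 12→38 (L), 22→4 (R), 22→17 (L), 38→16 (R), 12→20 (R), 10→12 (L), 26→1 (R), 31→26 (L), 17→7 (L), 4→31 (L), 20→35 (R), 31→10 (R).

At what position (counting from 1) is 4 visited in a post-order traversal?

Post-order visits the left subtree, then the right subtree, then the node.
At 22: go left to 17.
  At 17: go left to 7.
    7 is a leaf — visit 7.
  At 17: no right child.
  Visit 17.
At 22: go right to 4.
  At 4: go left to 31.
    At 31: go left to 26.
      At 26: no left child.
      At 26: go right to 1.
        1 is a leaf — visit 1.
      Visit 26.
    At 31: go right to 10.
      At 10: go left to 12.
        At 12: go left to 38.
          At 38: no left child.
          At 38: go right to 16.
            16 is a leaf — visit 16.
          Visit 38.
        At 12: go right to 20.
          At 20: no left child.
          At 20: go right to 35.
            35 is a leaf — visit 35.
          Visit 20.
        Visit 12.
      At 10: no right child.
      Visit 10.
    Visit 31.
  At 4: no right child.
  Visit 4.
Visit 22.
Full post-order sequence: 7, 17, 1, 26, 16, 38, 35, 20, 12, 10, 31, 4, 22.

12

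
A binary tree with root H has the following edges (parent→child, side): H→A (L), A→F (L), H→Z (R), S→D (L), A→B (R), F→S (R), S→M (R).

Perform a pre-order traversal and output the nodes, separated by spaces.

H A F S D M B Z

Pre-order visits the node, then its left subtree, then its right subtree.
Visit H.
At H: go left to A.
  Visit A.
  At A: go left to F.
    Visit F.
    At F: no left child.
    At F: go right to S.
      Visit S.
      At S: go left to D.
        D is a leaf — visit D.
      At S: go right to M.
        M is a leaf — visit M.
  At A: go right to B.
    B is a leaf — visit B.
At H: go right to Z.
  Z is a leaf — visit Z.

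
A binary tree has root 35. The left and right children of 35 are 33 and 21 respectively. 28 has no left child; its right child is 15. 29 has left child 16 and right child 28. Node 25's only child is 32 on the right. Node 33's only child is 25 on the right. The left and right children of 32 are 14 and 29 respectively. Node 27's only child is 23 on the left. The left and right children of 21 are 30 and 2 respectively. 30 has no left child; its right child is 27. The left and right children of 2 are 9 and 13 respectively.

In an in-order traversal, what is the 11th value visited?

23

In-order visits the left subtree, then the node, then the right subtree.
At 35: go left to 33.
  At 33: no left child.
  Visit 33.
  At 33: go right to 25.
    At 25: no left child.
    Visit 25.
    At 25: go right to 32.
      At 32: go left to 14.
        14 is a leaf — visit 14.
      Visit 32.
      At 32: go right to 29.
        At 29: go left to 16.
          16 is a leaf — visit 16.
        Visit 29.
        At 29: go right to 28.
          At 28: no left child.
          Visit 28.
          At 28: go right to 15.
            15 is a leaf — visit 15.
Visit 35.
At 35: go right to 21.
  At 21: go left to 30.
    At 30: no left child.
    Visit 30.
    At 30: go right to 27.
      At 27: go left to 23.
        23 is a leaf — visit 23.
      Visit 27.
      At 27: no right child.
  Visit 21.
  At 21: go right to 2.
    At 2: go left to 9.
      9 is a leaf — visit 9.
    Visit 2.
    At 2: go right to 13.
      13 is a leaf — visit 13.
Full in-order sequence: 33, 25, 14, 32, 16, 29, 28, 15, 35, 30, 23, 27, 21, 9, 2, 13.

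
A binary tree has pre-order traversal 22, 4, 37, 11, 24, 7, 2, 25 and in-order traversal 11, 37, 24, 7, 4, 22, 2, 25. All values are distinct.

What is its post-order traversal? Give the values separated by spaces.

The first element of pre-order is the root; it splits in-order into left and right subtrees.
Root 22: left subtree has 5 nodes {11, 37, 24, 7, 4}, right has 2 {2, 25}.
  Root 4: left subtree has 4 nodes {11, 37, 24, 7}, right has 0 { }.
    Root 37: left subtree has 1 node {11}, right has 2 {24, 7}.
      Root 24: left subtree has 0 nodes { }, right has 1 {7}.
  Root 2: left subtree has 0 nodes { }, right has 1 {25}.

11 7 24 37 4 25 2 22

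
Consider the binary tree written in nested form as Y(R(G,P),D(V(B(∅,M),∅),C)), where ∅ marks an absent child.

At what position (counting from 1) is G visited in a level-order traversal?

Level-order visits nodes level by level from the root, left to right within each level.
Level 0: Y
Level 1: R, D
Level 2: G, P, V, C
Level 3: B
Level 4: M
Full level-order sequence: Y, R, D, G, P, V, C, B, M.

4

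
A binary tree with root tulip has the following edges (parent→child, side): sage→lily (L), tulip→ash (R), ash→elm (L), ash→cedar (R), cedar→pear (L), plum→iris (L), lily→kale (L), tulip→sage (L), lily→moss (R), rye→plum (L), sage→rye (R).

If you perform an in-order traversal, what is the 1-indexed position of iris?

5

In-order visits the left subtree, then the node, then the right subtree.
At tulip: go left to sage.
  At sage: go left to lily.
    At lily: go left to kale.
      kale is a leaf — visit kale.
    Visit lily.
    At lily: go right to moss.
      moss is a leaf — visit moss.
  Visit sage.
  At sage: go right to rye.
    At rye: go left to plum.
      At plum: go left to iris.
        iris is a leaf — visit iris.
      Visit plum.
      At plum: no right child.
    Visit rye.
    At rye: no right child.
Visit tulip.
At tulip: go right to ash.
  At ash: go left to elm.
    elm is a leaf — visit elm.
  Visit ash.
  At ash: go right to cedar.
    At cedar: go left to pear.
      pear is a leaf — visit pear.
    Visit cedar.
    At cedar: no right child.
Full in-order sequence: kale, lily, moss, sage, iris, plum, rye, tulip, elm, ash, pear, cedar.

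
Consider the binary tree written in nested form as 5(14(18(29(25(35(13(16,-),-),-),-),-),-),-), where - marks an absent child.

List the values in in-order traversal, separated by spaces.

In-order visits the left subtree, then the node, then the right subtree.
At 5: go left to 14.
  At 14: go left to 18.
    At 18: go left to 29.
      At 29: go left to 25.
        At 25: go left to 35.
          At 35: go left to 13.
            At 13: go left to 16.
              16 is a leaf — visit 16.
            Visit 13.
            At 13: no right child.
          Visit 35.
          At 35: no right child.
        Visit 25.
        At 25: no right child.
      Visit 29.
      At 29: no right child.
    Visit 18.
    At 18: no right child.
  Visit 14.
  At 14: no right child.
Visit 5.
At 5: no right child.

16 13 35 25 29 18 14 5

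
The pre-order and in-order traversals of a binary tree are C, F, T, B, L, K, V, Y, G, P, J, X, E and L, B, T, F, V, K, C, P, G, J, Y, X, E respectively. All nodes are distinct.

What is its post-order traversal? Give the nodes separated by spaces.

L B T V K F P J G E X Y C

The first element of pre-order is the root; it splits in-order into left and right subtrees.
Root C: left subtree has 6 nodes {L, B, T, F, V, K}, right has 6 {P, G, J, Y, X, E}.
  Root F: left subtree has 3 nodes {L, B, T}, right has 2 {V, K}.
    Root T: left subtree has 2 nodes {L, B}, right has 0 { }.
      Root B: left subtree has 1 node {L}, right has 0 { }.
    Root K: left subtree has 1 node {V}, right has 0 { }.
  Root Y: left subtree has 3 nodes {P, G, J}, right has 2 {X, E}.
    Root G: left subtree has 1 node {P}, right has 1 {J}.
    Root X: left subtree has 0 nodes { }, right has 1 {E}.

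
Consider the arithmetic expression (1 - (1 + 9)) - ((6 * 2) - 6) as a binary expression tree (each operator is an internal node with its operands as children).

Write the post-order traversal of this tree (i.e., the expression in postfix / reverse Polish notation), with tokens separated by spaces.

1 1 9 + - 6 2 * 6 - -

Post-order on an expression tree gives postfix notation: for each operator, emit left operand, right operand, then the operator.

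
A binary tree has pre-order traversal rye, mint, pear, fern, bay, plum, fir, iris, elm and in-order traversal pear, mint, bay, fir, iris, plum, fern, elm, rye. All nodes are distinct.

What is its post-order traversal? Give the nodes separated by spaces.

pear iris fir plum bay elm fern mint rye

The first element of pre-order is the root; it splits in-order into left and right subtrees.
Root rye: left subtree has 8 nodes {pear, mint, bay, fir, iris, plum, fern, elm}, right has 0 { }.
  Root mint: left subtree has 1 node {pear}, right has 6 {bay, fir, iris, plum, fern, elm}.
    Root fern: left subtree has 4 nodes {bay, fir, iris, plum}, right has 1 {elm}.
      Root bay: left subtree has 0 nodes { }, right has 3 {fir, iris, plum}.
        Root plum: left subtree has 2 nodes {fir, iris}, right has 0 { }.
          Root fir: left subtree has 0 nodes { }, right has 1 {iris}.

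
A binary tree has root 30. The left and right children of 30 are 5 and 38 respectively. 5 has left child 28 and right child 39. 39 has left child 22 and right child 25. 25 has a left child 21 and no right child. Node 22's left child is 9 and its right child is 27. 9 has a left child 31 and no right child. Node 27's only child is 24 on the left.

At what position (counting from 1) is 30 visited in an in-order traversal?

In-order visits the left subtree, then the node, then the right subtree.
At 30: go left to 5.
  At 5: go left to 28.
    28 is a leaf — visit 28.
  Visit 5.
  At 5: go right to 39.
    At 39: go left to 22.
      At 22: go left to 9.
        At 9: go left to 31.
          31 is a leaf — visit 31.
        Visit 9.
        At 9: no right child.
      Visit 22.
      At 22: go right to 27.
        At 27: go left to 24.
          24 is a leaf — visit 24.
        Visit 27.
        At 27: no right child.
    Visit 39.
    At 39: go right to 25.
      At 25: go left to 21.
        21 is a leaf — visit 21.
      Visit 25.
      At 25: no right child.
Visit 30.
At 30: go right to 38.
  38 is a leaf — visit 38.
Full in-order sequence: 28, 5, 31, 9, 22, 24, 27, 39, 21, 25, 30, 38.

11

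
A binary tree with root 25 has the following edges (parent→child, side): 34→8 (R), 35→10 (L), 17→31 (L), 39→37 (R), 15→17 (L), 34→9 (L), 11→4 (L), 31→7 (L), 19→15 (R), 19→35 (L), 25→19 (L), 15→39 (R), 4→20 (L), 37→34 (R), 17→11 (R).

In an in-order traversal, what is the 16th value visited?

In-order visits the left subtree, then the node, then the right subtree.
At 25: go left to 19.
  At 19: go left to 35.
    At 35: go left to 10.
      10 is a leaf — visit 10.
    Visit 35.
    At 35: no right child.
  Visit 19.
  At 19: go right to 15.
    At 15: go left to 17.
      At 17: go left to 31.
        At 31: go left to 7.
          7 is a leaf — visit 7.
        Visit 31.
        At 31: no right child.
      Visit 17.
      At 17: go right to 11.
        At 11: go left to 4.
          At 4: go left to 20.
            20 is a leaf — visit 20.
          Visit 4.
          At 4: no right child.
        Visit 11.
        At 11: no right child.
    Visit 15.
    At 15: go right to 39.
      At 39: no left child.
      Visit 39.
      At 39: go right to 37.
        At 37: no left child.
        Visit 37.
        At 37: go right to 34.
          At 34: go left to 9.
            9 is a leaf — visit 9.
          Visit 34.
          At 34: go right to 8.
            8 is a leaf — visit 8.
Visit 25.
At 25: no right child.
Full in-order sequence: 10, 35, 19, 7, 31, 17, 20, 4, 11, 15, 39, 37, 9, 34, 8, 25.

25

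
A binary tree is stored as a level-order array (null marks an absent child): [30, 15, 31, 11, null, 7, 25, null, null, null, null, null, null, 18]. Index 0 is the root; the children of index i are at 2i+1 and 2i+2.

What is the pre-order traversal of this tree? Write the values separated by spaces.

Pre-order visits the node, then its left subtree, then its right subtree.
Visit 30.
At 30: go left to 15.
  Visit 15.
  At 15: go left to 11.
    11 is a leaf — visit 11.
  At 15: no right child.
At 30: go right to 31.
  Visit 31.
  At 31: go left to 7.
    7 is a leaf — visit 7.
  At 31: go right to 25.
    Visit 25.
    At 25: go left to 18.
      18 is a leaf — visit 18.
    At 25: no right child.

30 15 11 31 7 25 18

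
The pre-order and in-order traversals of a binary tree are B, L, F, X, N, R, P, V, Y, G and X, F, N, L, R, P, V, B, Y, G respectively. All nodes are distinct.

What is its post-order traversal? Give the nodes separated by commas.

X, N, F, V, P, R, L, G, Y, B

The first element of pre-order is the root; it splits in-order into left and right subtrees.
Root B: left subtree has 7 nodes {X, F, N, L, R, P, V}, right has 2 {Y, G}.
  Root L: left subtree has 3 nodes {X, F, N}, right has 3 {R, P, V}.
    Root F: left subtree has 1 node {X}, right has 1 {N}.
    Root R: left subtree has 0 nodes { }, right has 2 {P, V}.
      Root P: left subtree has 0 nodes { }, right has 1 {V}.
  Root Y: left subtree has 0 nodes { }, right has 1 {G}.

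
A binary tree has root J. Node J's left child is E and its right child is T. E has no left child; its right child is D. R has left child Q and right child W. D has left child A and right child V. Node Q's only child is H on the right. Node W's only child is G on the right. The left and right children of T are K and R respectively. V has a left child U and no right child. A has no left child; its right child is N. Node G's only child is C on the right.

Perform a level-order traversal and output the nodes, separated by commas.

J, E, T, D, K, R, A, V, Q, W, N, U, H, G, C

Level-order visits nodes level by level from the root, left to right within each level.
Level 0: J
Level 1: E, T
Level 2: D, K, R
Level 3: A, V, Q, W
Level 4: N, U, H, G
Level 5: C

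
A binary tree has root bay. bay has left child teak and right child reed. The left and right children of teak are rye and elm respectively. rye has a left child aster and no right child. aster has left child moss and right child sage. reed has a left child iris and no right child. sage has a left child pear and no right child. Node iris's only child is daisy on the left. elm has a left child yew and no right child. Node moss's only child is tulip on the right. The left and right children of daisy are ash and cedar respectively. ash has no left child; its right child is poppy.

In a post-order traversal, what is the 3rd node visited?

pear

Post-order visits the left subtree, then the right subtree, then the node.
At bay: go left to teak.
  At teak: go left to rye.
    At rye: go left to aster.
      At aster: go left to moss.
        At moss: no left child.
        At moss: go right to tulip.
          tulip is a leaf — visit tulip.
        Visit moss.
      At aster: go right to sage.
        At sage: go left to pear.
          pear is a leaf — visit pear.
        At sage: no right child.
        Visit sage.
      Visit aster.
    At rye: no right child.
    Visit rye.
  At teak: go right to elm.
    At elm: go left to yew.
      yew is a leaf — visit yew.
    At elm: no right child.
    Visit elm.
  Visit teak.
At bay: go right to reed.
  At reed: go left to iris.
    At iris: go left to daisy.
      At daisy: go left to ash.
        At ash: no left child.
        At ash: go right to poppy.
          poppy is a leaf — visit poppy.
        Visit ash.
      At daisy: go right to cedar.
        cedar is a leaf — visit cedar.
      Visit daisy.
    At iris: no right child.
    Visit iris.
  At reed: no right child.
  Visit reed.
Visit bay.
Full post-order sequence: tulip, moss, pear, sage, aster, rye, yew, elm, teak, poppy, ash, cedar, daisy, iris, reed, bay.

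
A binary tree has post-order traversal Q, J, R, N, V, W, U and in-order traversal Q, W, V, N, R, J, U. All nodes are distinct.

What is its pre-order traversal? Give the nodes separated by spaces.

U W Q V N R J

The last element of post-order is the root; it splits in-order into left and right subtrees.
Root U: left subtree has 6 nodes {Q, W, V, N, R, J}, right has 0 { }.
  Root W: left subtree has 1 node {Q}, right has 4 {V, N, R, J}.
    Root V: left subtree has 0 nodes { }, right has 3 {N, R, J}.
      Root N: left subtree has 0 nodes { }, right has 2 {R, J}.
        Root R: left subtree has 0 nodes { }, right has 1 {J}.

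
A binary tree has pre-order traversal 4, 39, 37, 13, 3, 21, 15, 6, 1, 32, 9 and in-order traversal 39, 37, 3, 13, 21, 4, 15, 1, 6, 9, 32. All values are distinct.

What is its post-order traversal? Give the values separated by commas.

The first element of pre-order is the root; it splits in-order into left and right subtrees.
Root 4: left subtree has 5 nodes {39, 37, 3, 13, 21}, right has 5 {15, 1, 6, 9, 32}.
  Root 39: left subtree has 0 nodes { }, right has 4 {37, 3, 13, 21}.
    Root 37: left subtree has 0 nodes { }, right has 3 {3, 13, 21}.
      Root 13: left subtree has 1 node {3}, right has 1 {21}.
  Root 15: left subtree has 0 nodes { }, right has 4 {1, 6, 9, 32}.
    Root 6: left subtree has 1 node {1}, right has 2 {9, 32}.
      Root 32: left subtree has 1 node {9}, right has 0 { }.

3, 21, 13, 37, 39, 1, 9, 32, 6, 15, 4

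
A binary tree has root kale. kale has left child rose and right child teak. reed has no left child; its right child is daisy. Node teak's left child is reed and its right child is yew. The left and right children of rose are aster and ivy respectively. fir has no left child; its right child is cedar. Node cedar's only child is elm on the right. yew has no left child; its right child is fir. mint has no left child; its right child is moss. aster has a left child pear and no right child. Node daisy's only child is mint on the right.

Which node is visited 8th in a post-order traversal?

Post-order visits the left subtree, then the right subtree, then the node.
At kale: go left to rose.
  At rose: go left to aster.
    At aster: go left to pear.
      pear is a leaf — visit pear.
    At aster: no right child.
    Visit aster.
  At rose: go right to ivy.
    ivy is a leaf — visit ivy.
  Visit rose.
At kale: go right to teak.
  At teak: go left to reed.
    At reed: no left child.
    At reed: go right to daisy.
      At daisy: no left child.
      At daisy: go right to mint.
        At mint: no left child.
        At mint: go right to moss.
          moss is a leaf — visit moss.
        Visit mint.
      Visit daisy.
    Visit reed.
  At teak: go right to yew.
    At yew: no left child.
    At yew: go right to fir.
      At fir: no left child.
      At fir: go right to cedar.
        At cedar: no left child.
        At cedar: go right to elm.
          elm is a leaf — visit elm.
        Visit cedar.
      Visit fir.
    Visit yew.
  Visit teak.
Visit kale.
Full post-order sequence: pear, aster, ivy, rose, moss, mint, daisy, reed, elm, cedar, fir, yew, teak, kale.

reed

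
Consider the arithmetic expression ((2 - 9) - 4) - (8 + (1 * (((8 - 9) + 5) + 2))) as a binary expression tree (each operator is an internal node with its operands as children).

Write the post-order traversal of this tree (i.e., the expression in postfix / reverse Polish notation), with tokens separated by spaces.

2 9 - 4 - 8 1 8 9 - 5 + 2 + * + -

Post-order on an expression tree gives postfix notation: for each operator, emit left operand, right operand, then the operator.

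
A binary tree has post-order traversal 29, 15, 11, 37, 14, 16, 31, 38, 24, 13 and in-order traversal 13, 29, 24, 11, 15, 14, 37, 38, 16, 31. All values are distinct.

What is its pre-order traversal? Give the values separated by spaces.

13 24 29 38 14 11 15 37 31 16

The last element of post-order is the root; it splits in-order into left and right subtrees.
Root 13: left subtree has 0 nodes { }, right has 9 {29, 24, 11, 15, 14, 37, 38, 16, 31}.
  Root 24: left subtree has 1 node {29}, right has 7 {11, 15, 14, 37, 38, 16, 31}.
    Root 38: left subtree has 4 nodes {11, 15, 14, 37}, right has 2 {16, 31}.
      Root 14: left subtree has 2 nodes {11, 15}, right has 1 {37}.
        Root 11: left subtree has 0 nodes { }, right has 1 {15}.
      Root 31: left subtree has 1 node {16}, right has 0 { }.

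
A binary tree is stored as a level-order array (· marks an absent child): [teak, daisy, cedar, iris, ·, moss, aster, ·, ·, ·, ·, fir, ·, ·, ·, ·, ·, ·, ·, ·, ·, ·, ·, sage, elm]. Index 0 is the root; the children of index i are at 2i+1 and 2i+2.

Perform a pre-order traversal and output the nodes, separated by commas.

Pre-order visits the node, then its left subtree, then its right subtree.
Visit teak.
At teak: go left to daisy.
  Visit daisy.
  At daisy: go left to iris.
    iris is a leaf — visit iris.
  At daisy: no right child.
At teak: go right to cedar.
  Visit cedar.
  At cedar: go left to moss.
    Visit moss.
    At moss: go left to fir.
      Visit fir.
      At fir: go left to sage.
        sage is a leaf — visit sage.
      At fir: go right to elm.
        elm is a leaf — visit elm.
    At moss: no right child.
  At cedar: go right to aster.
    aster is a leaf — visit aster.

teak, daisy, iris, cedar, moss, fir, sage, elm, aster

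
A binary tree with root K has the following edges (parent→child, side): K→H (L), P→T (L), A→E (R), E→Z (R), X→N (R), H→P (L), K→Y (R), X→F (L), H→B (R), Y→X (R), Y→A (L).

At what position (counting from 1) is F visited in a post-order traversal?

8

Post-order visits the left subtree, then the right subtree, then the node.
At K: go left to H.
  At H: go left to P.
    At P: go left to T.
      T is a leaf — visit T.
    At P: no right child.
    Visit P.
  At H: go right to B.
    B is a leaf — visit B.
  Visit H.
At K: go right to Y.
  At Y: go left to A.
    At A: no left child.
    At A: go right to E.
      At E: no left child.
      At E: go right to Z.
        Z is a leaf — visit Z.
      Visit E.
    Visit A.
  At Y: go right to X.
    At X: go left to F.
      F is a leaf — visit F.
    At X: go right to N.
      N is a leaf — visit N.
    Visit X.
  Visit Y.
Visit K.
Full post-order sequence: T, P, B, H, Z, E, A, F, N, X, Y, K.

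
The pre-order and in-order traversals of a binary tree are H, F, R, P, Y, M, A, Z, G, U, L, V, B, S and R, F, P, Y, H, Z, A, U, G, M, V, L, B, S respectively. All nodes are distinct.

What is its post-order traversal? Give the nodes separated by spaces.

The first element of pre-order is the root; it splits in-order into left and right subtrees.
Root H: left subtree has 4 nodes {R, F, P, Y}, right has 9 {Z, A, U, G, M, V, L, B, S}.
  Root F: left subtree has 1 node {R}, right has 2 {P, Y}.
    Root P: left subtree has 0 nodes { }, right has 1 {Y}.
  Root M: left subtree has 4 nodes {Z, A, U, G}, right has 4 {V, L, B, S}.
    Root A: left subtree has 1 node {Z}, right has 2 {U, G}.
      Root G: left subtree has 1 node {U}, right has 0 { }.
    Root L: left subtree has 1 node {V}, right has 2 {B, S}.
      Root B: left subtree has 0 nodes { }, right has 1 {S}.

R Y P F Z U G A V S B L M H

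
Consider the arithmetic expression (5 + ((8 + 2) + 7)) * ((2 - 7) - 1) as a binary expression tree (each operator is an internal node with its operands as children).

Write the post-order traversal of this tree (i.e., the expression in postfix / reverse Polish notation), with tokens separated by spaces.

Post-order on an expression tree gives postfix notation: for each operator, emit left operand, right operand, then the operator.

5 8 2 + 7 + + 2 7 - 1 - *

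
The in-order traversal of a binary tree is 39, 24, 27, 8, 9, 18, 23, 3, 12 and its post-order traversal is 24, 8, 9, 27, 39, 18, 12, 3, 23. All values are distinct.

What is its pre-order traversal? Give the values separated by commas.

23, 18, 39, 27, 24, 9, 8, 3, 12

The last element of post-order is the root; it splits in-order into left and right subtrees.
Root 23: left subtree has 6 nodes {39, 24, 27, 8, 9, 18}, right has 2 {3, 12}.
  Root 18: left subtree has 5 nodes {39, 24, 27, 8, 9}, right has 0 { }.
    Root 39: left subtree has 0 nodes { }, right has 4 {24, 27, 8, 9}.
      Root 27: left subtree has 1 node {24}, right has 2 {8, 9}.
        Root 9: left subtree has 1 node {8}, right has 0 { }.
  Root 3: left subtree has 0 nodes { }, right has 1 {12}.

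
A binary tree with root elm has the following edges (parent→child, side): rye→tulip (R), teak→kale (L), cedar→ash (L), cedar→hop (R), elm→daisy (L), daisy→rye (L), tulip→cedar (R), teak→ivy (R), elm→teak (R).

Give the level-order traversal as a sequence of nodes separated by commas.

elm, daisy, teak, rye, kale, ivy, tulip, cedar, ash, hop

Level-order visits nodes level by level from the root, left to right within each level.
Level 0: elm
Level 1: daisy, teak
Level 2: rye, kale, ivy
Level 3: tulip
Level 4: cedar
Level 5: ash, hop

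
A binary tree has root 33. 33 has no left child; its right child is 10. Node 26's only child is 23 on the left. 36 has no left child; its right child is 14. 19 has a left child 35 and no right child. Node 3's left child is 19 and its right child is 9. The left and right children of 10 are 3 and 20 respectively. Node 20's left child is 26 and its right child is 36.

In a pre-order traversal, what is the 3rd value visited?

Pre-order visits the node, then its left subtree, then its right subtree.
Visit 33.
At 33: no left child.
At 33: go right to 10.
  Visit 10.
  At 10: go left to 3.
    Visit 3.
    At 3: go left to 19.
      Visit 19.
      At 19: go left to 35.
        35 is a leaf — visit 35.
      At 19: no right child.
    At 3: go right to 9.
      9 is a leaf — visit 9.
  At 10: go right to 20.
    Visit 20.
    At 20: go left to 26.
      Visit 26.
      At 26: go left to 23.
        23 is a leaf — visit 23.
      At 26: no right child.
    At 20: go right to 36.
      Visit 36.
      At 36: no left child.
      At 36: go right to 14.
        14 is a leaf — visit 14.
Full pre-order sequence: 33, 10, 3, 19, 35, 9, 20, 26, 23, 36, 14.

3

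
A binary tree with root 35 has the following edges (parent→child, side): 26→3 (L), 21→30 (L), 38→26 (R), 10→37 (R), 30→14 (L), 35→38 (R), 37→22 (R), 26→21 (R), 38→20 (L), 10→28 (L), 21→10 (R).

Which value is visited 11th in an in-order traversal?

In-order visits the left subtree, then the node, then the right subtree.
At 35: no left child.
Visit 35.
At 35: go right to 38.
  At 38: go left to 20.
    20 is a leaf — visit 20.
  Visit 38.
  At 38: go right to 26.
    At 26: go left to 3.
      3 is a leaf — visit 3.
    Visit 26.
    At 26: go right to 21.
      At 21: go left to 30.
        At 30: go left to 14.
          14 is a leaf — visit 14.
        Visit 30.
        At 30: no right child.
      Visit 21.
      At 21: go right to 10.
        At 10: go left to 28.
          28 is a leaf — visit 28.
        Visit 10.
        At 10: go right to 37.
          At 37: no left child.
          Visit 37.
          At 37: go right to 22.
            22 is a leaf — visit 22.
Full in-order sequence: 35, 20, 38, 3, 26, 14, 30, 21, 28, 10, 37, 22.

37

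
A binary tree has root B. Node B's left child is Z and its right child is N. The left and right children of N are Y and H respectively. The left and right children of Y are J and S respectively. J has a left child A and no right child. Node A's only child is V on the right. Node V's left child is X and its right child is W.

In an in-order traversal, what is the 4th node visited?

In-order visits the left subtree, then the node, then the right subtree.
At B: go left to Z.
  Z is a leaf — visit Z.
Visit B.
At B: go right to N.
  At N: go left to Y.
    At Y: go left to J.
      At J: go left to A.
        At A: no left child.
        Visit A.
        At A: go right to V.
          At V: go left to X.
            X is a leaf — visit X.
          Visit V.
          At V: go right to W.
            W is a leaf — visit W.
      Visit J.
      At J: no right child.
    Visit Y.
    At Y: go right to S.
      S is a leaf — visit S.
  Visit N.
  At N: go right to H.
    H is a leaf — visit H.
Full in-order sequence: Z, B, A, X, V, W, J, Y, S, N, H.

X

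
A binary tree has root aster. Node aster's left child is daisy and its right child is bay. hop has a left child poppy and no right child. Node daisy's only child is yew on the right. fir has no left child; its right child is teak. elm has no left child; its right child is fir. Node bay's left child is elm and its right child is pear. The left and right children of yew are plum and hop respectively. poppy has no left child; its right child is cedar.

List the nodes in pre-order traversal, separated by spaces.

Pre-order visits the node, then its left subtree, then its right subtree.
Visit aster.
At aster: go left to daisy.
  Visit daisy.
  At daisy: no left child.
  At daisy: go right to yew.
    Visit yew.
    At yew: go left to plum.
      plum is a leaf — visit plum.
    At yew: go right to hop.
      Visit hop.
      At hop: go left to poppy.
        Visit poppy.
        At poppy: no left child.
        At poppy: go right to cedar.
          cedar is a leaf — visit cedar.
      At hop: no right child.
At aster: go right to bay.
  Visit bay.
  At bay: go left to elm.
    Visit elm.
    At elm: no left child.
    At elm: go right to fir.
      Visit fir.
      At fir: no left child.
      At fir: go right to teak.
        teak is a leaf — visit teak.
  At bay: go right to pear.
    pear is a leaf — visit pear.

aster daisy yew plum hop poppy cedar bay elm fir teak pear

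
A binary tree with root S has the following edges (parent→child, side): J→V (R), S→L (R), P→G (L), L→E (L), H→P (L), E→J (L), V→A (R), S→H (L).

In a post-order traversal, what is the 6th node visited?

Post-order visits the left subtree, then the right subtree, then the node.
At S: go left to H.
  At H: go left to P.
    At P: go left to G.
      G is a leaf — visit G.
    At P: no right child.
    Visit P.
  At H: no right child.
  Visit H.
At S: go right to L.
  At L: go left to E.
    At E: go left to J.
      At J: no left child.
      At J: go right to V.
        At V: no left child.
        At V: go right to A.
          A is a leaf — visit A.
        Visit V.
      Visit J.
    At E: no right child.
    Visit E.
  At L: no right child.
  Visit L.
Visit S.
Full post-order sequence: G, P, H, A, V, J, E, L, S.

J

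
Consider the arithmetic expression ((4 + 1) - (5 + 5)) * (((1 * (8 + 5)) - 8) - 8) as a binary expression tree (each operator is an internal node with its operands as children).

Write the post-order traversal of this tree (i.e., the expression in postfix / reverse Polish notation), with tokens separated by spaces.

4 1 + 5 5 + - 1 8 5 + * 8 - 8 - *

Post-order on an expression tree gives postfix notation: for each operator, emit left operand, right operand, then the operator.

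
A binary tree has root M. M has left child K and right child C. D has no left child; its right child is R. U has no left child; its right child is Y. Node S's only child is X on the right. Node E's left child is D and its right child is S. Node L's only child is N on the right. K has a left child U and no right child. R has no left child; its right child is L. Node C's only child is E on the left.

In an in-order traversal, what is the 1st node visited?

In-order visits the left subtree, then the node, then the right subtree.
At M: go left to K.
  At K: go left to U.
    At U: no left child.
    Visit U.
    At U: go right to Y.
      Y is a leaf — visit Y.
  Visit K.
  At K: no right child.
Visit M.
At M: go right to C.
  At C: go left to E.
    At E: go left to D.
      At D: no left child.
      Visit D.
      At D: go right to R.
        At R: no left child.
        Visit R.
        At R: go right to L.
          At L: no left child.
          Visit L.
          At L: go right to N.
            N is a leaf — visit N.
    Visit E.
    At E: go right to S.
      At S: no left child.
      Visit S.
      At S: go right to X.
        X is a leaf — visit X.
  Visit C.
  At C: no right child.
Full in-order sequence: U, Y, K, M, D, R, L, N, E, S, X, C.

U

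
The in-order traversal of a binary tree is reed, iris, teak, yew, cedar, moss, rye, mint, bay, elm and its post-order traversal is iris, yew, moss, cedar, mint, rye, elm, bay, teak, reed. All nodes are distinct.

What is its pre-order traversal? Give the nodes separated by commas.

The last element of post-order is the root; it splits in-order into left and right subtrees.
Root reed: left subtree has 0 nodes { }, right has 9 {iris, teak, yew, cedar, moss, rye, mint, bay, elm}.
  Root teak: left subtree has 1 node {iris}, right has 7 {yew, cedar, moss, rye, mint, bay, elm}.
    Root bay: left subtree has 5 nodes {yew, cedar, moss, rye, mint}, right has 1 {elm}.
      Root rye: left subtree has 3 nodes {yew, cedar, moss}, right has 1 {mint}.
        Root cedar: left subtree has 1 node {yew}, right has 1 {moss}.

reed, teak, iris, bay, rye, cedar, yew, moss, mint, elm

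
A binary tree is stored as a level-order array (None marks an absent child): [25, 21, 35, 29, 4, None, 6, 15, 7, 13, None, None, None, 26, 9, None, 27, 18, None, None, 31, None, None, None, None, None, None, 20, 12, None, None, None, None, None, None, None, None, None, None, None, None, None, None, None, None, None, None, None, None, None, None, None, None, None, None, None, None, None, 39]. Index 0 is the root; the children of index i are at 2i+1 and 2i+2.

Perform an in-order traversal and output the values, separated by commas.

15, 27, 29, 18, 7, 21, 13, 31, 4, 25, 35, 20, 26, 12, 39, 6, 9

In-order visits the left subtree, then the node, then the right subtree.
At 25: go left to 21.
  At 21: go left to 29.
    At 29: go left to 15.
      At 15: no left child.
      Visit 15.
      At 15: go right to 27.
        27 is a leaf — visit 27.
    Visit 29.
    At 29: go right to 7.
      At 7: go left to 18.
        18 is a leaf — visit 18.
      Visit 7.
      At 7: no right child.
  Visit 21.
  At 21: go right to 4.
    At 4: go left to 13.
      At 13: no left child.
      Visit 13.
      At 13: go right to 31.
        31 is a leaf — visit 31.
    Visit 4.
    At 4: no right child.
Visit 25.
At 25: go right to 35.
  At 35: no left child.
  Visit 35.
  At 35: go right to 6.
    At 6: go left to 26.
      At 26: go left to 20.
        20 is a leaf — visit 20.
      Visit 26.
      At 26: go right to 12.
        At 12: no left child.
        Visit 12.
        At 12: go right to 39.
          39 is a leaf — visit 39.
    Visit 6.
    At 6: go right to 9.
      9 is a leaf — visit 9.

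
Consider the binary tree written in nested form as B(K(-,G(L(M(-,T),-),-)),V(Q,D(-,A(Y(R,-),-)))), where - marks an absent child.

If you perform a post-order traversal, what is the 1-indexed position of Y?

8

Post-order visits the left subtree, then the right subtree, then the node.
At B: go left to K.
  At K: no left child.
  At K: go right to G.
    At G: go left to L.
      At L: go left to M.
        At M: no left child.
        At M: go right to T.
          T is a leaf — visit T.
        Visit M.
      At L: no right child.
      Visit L.
    At G: no right child.
    Visit G.
  Visit K.
At B: go right to V.
  At V: go left to Q.
    Q is a leaf — visit Q.
  At V: go right to D.
    At D: no left child.
    At D: go right to A.
      At A: go left to Y.
        At Y: go left to R.
          R is a leaf — visit R.
        At Y: no right child.
        Visit Y.
      At A: no right child.
      Visit A.
    Visit D.
  Visit V.
Visit B.
Full post-order sequence: T, M, L, G, K, Q, R, Y, A, D, V, B.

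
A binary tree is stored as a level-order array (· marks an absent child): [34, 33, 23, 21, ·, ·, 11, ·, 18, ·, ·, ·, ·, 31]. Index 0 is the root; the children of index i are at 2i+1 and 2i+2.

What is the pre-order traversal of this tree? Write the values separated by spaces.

34 33 21 18 23 11 31

Pre-order visits the node, then its left subtree, then its right subtree.
Visit 34.
At 34: go left to 33.
  Visit 33.
  At 33: go left to 21.
    Visit 21.
    At 21: no left child.
    At 21: go right to 18.
      18 is a leaf — visit 18.
  At 33: no right child.
At 34: go right to 23.
  Visit 23.
  At 23: no left child.
  At 23: go right to 11.
    Visit 11.
    At 11: go left to 31.
      31 is a leaf — visit 31.
    At 11: no right child.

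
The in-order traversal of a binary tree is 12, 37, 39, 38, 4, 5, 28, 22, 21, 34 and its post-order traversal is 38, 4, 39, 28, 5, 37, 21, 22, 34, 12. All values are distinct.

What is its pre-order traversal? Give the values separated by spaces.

The last element of post-order is the root; it splits in-order into left and right subtrees.
Root 12: left subtree has 0 nodes { }, right has 9 {37, 39, 38, 4, 5, 28, 22, 21, 34}.
  Root 34: left subtree has 8 nodes {37, 39, 38, 4, 5, 28, 22, 21}, right has 0 { }.
    Root 22: left subtree has 6 nodes {37, 39, 38, 4, 5, 28}, right has 1 {21}.
      Root 37: left subtree has 0 nodes { }, right has 5 {39, 38, 4, 5, 28}.
        Root 5: left subtree has 3 nodes {39, 38, 4}, right has 1 {28}.
          Root 39: left subtree has 0 nodes { }, right has 2 {38, 4}.
            Root 4: left subtree has 1 node {38}, right has 0 { }.

12 34 22 37 5 39 4 38 28 21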